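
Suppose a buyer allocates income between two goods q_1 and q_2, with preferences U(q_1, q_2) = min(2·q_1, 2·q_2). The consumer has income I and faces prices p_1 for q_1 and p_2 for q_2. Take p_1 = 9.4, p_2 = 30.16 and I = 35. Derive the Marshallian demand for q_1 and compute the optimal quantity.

q_1* = 0.8847

With perfect complements, no substitution: consume in ratio q_1:q_2 = 2:2.
Budget: p_1·q_1 + p_2·q_1 = I, so (2·p_1 + 2·p_2)·q_1 = 2·I.
Demand: q_1*(p_1,p_2,I) = 2·I/(2·p_1 + 2·p_2), q_2* = 2·I/(2·p_1 + 2·p_2).
Here 2·9.4 + 2·30.16 = 79.12, giving q_1* = 0.8847.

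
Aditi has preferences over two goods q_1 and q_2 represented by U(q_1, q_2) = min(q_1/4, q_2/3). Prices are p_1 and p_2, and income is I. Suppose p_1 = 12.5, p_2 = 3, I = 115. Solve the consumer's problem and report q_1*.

q_1* = 7.7966

With perfect complements, no substitution: consume in ratio q_1:q_2 = 4:3.
Budget: p_1·q_1 + p_2·(3/4)·q_1 = I, so (4·p_1 + 3·p_2)·q_1 = 4·I.
Demand: q_1*(p_1,p_2,I) = 4·I/(4·p_1 + 3·p_2), q_2* = 3·I/(4·p_1 + 3·p_2).
Here 4·12.5 + 3·3 = 59, giving q_1* = 7.7966.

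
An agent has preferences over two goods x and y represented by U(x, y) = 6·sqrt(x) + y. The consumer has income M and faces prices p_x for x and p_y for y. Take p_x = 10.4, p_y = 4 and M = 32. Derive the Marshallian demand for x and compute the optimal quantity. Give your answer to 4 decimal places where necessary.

x* = 1.3314

Set MRS = p_x/p_y: 3·x^(−1/2) = p_x/p_y.
Thus x* = (3·p_y/p_x)² — independent of M — with the rest of income spent on y.
Plugging in: x* = (3·4/10.4)² = 1.3314.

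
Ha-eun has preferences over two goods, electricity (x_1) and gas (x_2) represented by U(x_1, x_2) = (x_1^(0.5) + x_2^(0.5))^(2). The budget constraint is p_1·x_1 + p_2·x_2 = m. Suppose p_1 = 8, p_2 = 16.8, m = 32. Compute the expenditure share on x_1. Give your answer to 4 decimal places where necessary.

MU_x_1 ∝ x_1^(-0.5), MU_x_2 ∝ x_2^(-0.5), so MRS = (x_2/x_1)^(0.5) = p_1/p_2.
Solve for the ratio: x_2/x_1 = [p_1/p_2]^(2).
Substitute x_2 = (x_2/x_1)·x_1 into the budget: x_1* = m/(p_1 + p_2·(x_2/x_1)).
Numerically x_2/x_1 = 0.226757, so x_1* = 32/(8 + 16.8·0.226757) = 2.7097 and x_2* = 0.226757·2.7097 = 0.6144.
Expenditure on x_1: 8·2.7097 = 21.6774; share = 0.6774.

share on x_1 = 0.6774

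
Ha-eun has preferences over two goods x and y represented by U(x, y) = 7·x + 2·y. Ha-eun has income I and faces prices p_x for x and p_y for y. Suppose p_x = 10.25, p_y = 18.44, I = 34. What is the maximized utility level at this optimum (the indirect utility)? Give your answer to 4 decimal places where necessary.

x gives more utility per dollar, so spend all income on x: x* = I/p_x, y* = 0.
Numerically: x* = 3.3171, y* = 0.
Utility at the optimum: U(3.3171, 0) = 23.2195.

V = 23.2195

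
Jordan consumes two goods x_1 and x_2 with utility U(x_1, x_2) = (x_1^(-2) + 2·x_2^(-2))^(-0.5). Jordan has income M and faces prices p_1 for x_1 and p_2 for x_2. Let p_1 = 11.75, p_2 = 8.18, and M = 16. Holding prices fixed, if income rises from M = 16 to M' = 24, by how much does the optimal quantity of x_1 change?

With the ratio pinned down, the budget gives x_1* = M/(p_1 + p_2·(x_2/x_1)) and x_2* = (x_2/x_1)·x_1*.
Numerically x_2/x_1 = 1.421581, so x_1* = 16/(11.75 + 8.18·1.421581) = 0.6844.
At M' = 24: x_1* = 1.0266. Change: 1.0266 − 0.6844 = 0.3422.

Δx_1* = 0.3422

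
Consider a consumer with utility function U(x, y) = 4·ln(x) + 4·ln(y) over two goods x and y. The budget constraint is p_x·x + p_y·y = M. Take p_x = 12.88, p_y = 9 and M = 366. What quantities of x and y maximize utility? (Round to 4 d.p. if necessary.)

MU_x/MU_y = (4·y)/(4·x); tangency sets this equal to p_x/p_y.
Rearranging, p_y·y = p_x·x. Substituting into the budget gives p_x·x·(1 + 1) = M.
Demand: x*(p_x,p_y,M) = 0.5·M/p_x and y* = 0.5·M/p_y.
At p_x=12.88, p_y=9, M=366: x* = 0.5·366/12.88 = 14.2081, y* = 20.3333.

x* = 14.2081, y* = 20.3333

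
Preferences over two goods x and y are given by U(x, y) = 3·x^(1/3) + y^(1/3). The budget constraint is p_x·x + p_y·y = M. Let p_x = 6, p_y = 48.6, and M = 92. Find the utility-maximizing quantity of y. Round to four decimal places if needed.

y* = 0.1199

MRS = MU_x/MU_y = 3·(y/x)^(2/3). Set equal to p_x/p_y.
Solve for the ratio: y/x = [(1/3)·p_x/p_y]^(1.5).
With the ratio pinned down, the budget gives x* = M/(p_x + p_y·(y/x)) and y* = (y/x)·x*.
Numerically y/x = 0.008348, so x* = 92/(6 + 48.6·0.008348) = 14.3622 and y* = 0.008348·14.3622 = 0.1199.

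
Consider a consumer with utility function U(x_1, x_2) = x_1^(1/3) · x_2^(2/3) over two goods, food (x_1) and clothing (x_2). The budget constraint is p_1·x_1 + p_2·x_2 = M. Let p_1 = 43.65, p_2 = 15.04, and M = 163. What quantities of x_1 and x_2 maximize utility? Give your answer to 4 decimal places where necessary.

The MRS is (1/2)·x_2/x_1. Set MRS = p_1/p_2.
Rearranging, p_2·x_2 = 2·p_1·x_1. Substituting into the budget gives p_1·x_1·(1 + 2) = M.
Demand: x_1*(p_1,p_2,M) = 1/3·M/p_1 and x_2* = 2/3·M/p_2.
At p_1=43.65, p_2=15.04, M=163: x_1* = 1/3·163/43.65 = 1.2447, x_2* = 7.2252.

x_1* = 1.2447, x_2* = 7.2252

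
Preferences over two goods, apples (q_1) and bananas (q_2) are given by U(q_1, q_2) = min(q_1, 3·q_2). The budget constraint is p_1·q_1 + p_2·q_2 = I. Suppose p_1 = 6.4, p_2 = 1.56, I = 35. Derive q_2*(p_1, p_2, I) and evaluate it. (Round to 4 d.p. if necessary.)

q_2* = 1.6859

With perfect complements, no substitution: consume in ratio q_1:q_2 = 3:1.
Budget: p_1·q_1 + p_2·(1/3)·q_1 = I, so (3·p_1 + p_2)·q_1 = 3·I.
Demand: q_1*(p_1,p_2,I) = 3·I/(3·p_1 + p_2), q_2* = I/(3·p_1 + p_2).
Here 3·6.4 + 1.56 = 20.76, giving q_2* = 1.6859.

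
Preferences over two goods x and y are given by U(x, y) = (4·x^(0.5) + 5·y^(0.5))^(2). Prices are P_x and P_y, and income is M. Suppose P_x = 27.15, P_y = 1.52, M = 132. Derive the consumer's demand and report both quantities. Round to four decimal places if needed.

MU_x ∝ 4·x^(-0.5), MU_y ∝ 5·y^(-0.5), so MRS = (4/5)·(y/x)^(0.5) = P_x/P_y.
Hence y/x = ((5/4)·P_x/P_y)^(1/(0.5)), i.e. raised to the 2 power.
With the ratio pinned down, the budget gives x* = M/(P_x + P_y·(y/x)) and y* = (y/x)·x*.
Numerically y/x = 498.508443, so x* = 132/(27.15 + 1.52·498.508443) = 0.1682 and y* = 498.508443·0.1682 = 83.8381.

x* = 0.1682, y* = 83.8381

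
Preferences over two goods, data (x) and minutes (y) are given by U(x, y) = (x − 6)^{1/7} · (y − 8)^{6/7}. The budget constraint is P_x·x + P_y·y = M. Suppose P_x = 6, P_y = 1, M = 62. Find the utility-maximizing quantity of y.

y* = 23.4286

Substituting into the budget: x* = 6 + 1/7·(M − 6·P_x − 8·P_y)/P_x, and y* = 8 + 6/7·(…)/P_y.
Discretionary income = 62 − 6·6 − 8·1 = 18; y* = 8 + 6/7·18/1 = 23.4286.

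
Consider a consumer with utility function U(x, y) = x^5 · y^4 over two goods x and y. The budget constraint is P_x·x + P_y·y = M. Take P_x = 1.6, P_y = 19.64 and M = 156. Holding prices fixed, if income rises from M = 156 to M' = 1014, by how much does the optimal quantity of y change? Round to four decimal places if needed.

Δy* = 19.4162

Tangency: MRS = (5/4)·y/x = P_x/P_y.
So 5·P_y·y = 4·P_x·x; combined with the budget, a share 5/9 of income goes to x.
Demand: x*(P_x,P_y,M) = 5/9·M/P_x and y* = 4/9·M/P_y.
At P_x=1.6, P_y=19.64, M=156: y* = 4/9·156/19.64 = 3.5302.
At M' = 1014: y* = 22.9464. Change: 22.9464 − 3.5302 = 19.4162.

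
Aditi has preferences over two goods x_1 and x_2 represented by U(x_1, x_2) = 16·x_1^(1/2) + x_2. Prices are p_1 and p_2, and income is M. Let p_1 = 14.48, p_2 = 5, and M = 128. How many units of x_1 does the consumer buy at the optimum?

x_1* = 7.631

Set MRS = p_1/p_2: 8·x_1^(−1/2) = p_1/p_2.
Thus x_1* = (8·p_2/p_1)² — independent of M — with the rest of income spent on x_2.
Plugging in: x_1* = (8·5/14.48)² = 7.631.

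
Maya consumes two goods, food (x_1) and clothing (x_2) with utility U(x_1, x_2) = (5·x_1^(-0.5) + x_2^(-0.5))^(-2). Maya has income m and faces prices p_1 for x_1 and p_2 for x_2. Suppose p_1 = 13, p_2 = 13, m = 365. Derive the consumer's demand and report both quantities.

From the CES first-order condition, 5·(x_2/x_1)^(1.5) = p_1/p_2.
Hence x_2/x_1 = ((1/5)·p_1/p_2)^(1/(1.5)), i.e. raised to the 2/3 power.
Substitute x_2 = (x_2/x_1)·x_1 into the budget: x_1* = m/(p_1 + p_2·(x_2/x_1)).
Numerically x_2/x_1 = 0.341995, so x_1* = 365/(13 + 13·0.341995) = 20.9218 and x_2* = 0.341995·20.9218 = 7.1551.

x_1* = 20.9218, x_2* = 7.1551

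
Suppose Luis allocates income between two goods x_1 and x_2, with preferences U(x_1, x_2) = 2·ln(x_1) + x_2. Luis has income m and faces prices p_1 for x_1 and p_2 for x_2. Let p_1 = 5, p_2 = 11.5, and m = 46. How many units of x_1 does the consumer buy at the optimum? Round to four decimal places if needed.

Set MRS = p_1/p_2: (2/x_1)/1 = p_1/p_2.
So x_1*(p_1,p_2) = 2·p_2/p_1, independent of income; and x_2* = (m − 2·p_2)/p_2.
At the given prices: x_1* = 2·11.5/5 = 4.6.

x_1* = 4.6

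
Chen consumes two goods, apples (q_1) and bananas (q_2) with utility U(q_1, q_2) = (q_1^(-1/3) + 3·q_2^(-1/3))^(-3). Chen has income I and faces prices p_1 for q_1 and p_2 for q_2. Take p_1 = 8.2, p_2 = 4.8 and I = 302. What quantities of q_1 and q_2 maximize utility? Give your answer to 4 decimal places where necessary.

MU_q_1 ∝ q_1^(-4/3), MU_q_2 ∝ 3·q_2^(-4/3), so MRS = (1/3)·(q_2/q_1)^(4/3) = p_1/p_2.
Hence q_2/q_1 = (3·p_1/p_2)^(1/(4/3)), i.e. raised to the 0.75 power.
Substitute q_2 = (q_2/q_1)·q_1 into the budget: q_1* = I/(p_1 + p_2·(q_2/q_1)).
Numerically q_2/q_1 = 3.406202, so q_1* = 302/(8.2 + 4.8·3.406202) = 12.3015 and q_2* = 3.406202·12.3015 = 41.9015.

q_1* = 12.3015, q_2* = 41.9015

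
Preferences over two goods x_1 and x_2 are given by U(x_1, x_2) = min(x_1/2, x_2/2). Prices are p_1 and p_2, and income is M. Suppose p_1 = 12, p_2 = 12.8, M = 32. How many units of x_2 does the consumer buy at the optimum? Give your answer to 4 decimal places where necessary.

Demand: x_1*(p_1,p_2,M) = 2·M/(2·p_1 + 2·p_2), x_2* = 2·M/(2·p_1 + 2·p_2).
Here 2·12 + 2·12.8 = 49.6, giving x_2* = 1.2903.

x_2* = 1.2903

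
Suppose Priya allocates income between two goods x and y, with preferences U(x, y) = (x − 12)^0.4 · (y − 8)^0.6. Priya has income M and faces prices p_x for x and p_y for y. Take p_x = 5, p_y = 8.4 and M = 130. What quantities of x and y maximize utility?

MRS = (2/3)·(y−8)/(x−12). Tangency with p_x/p_y gives y−8 = (3/2)·(p_x/p_y)·(x−12).
Substituting into the budget: x* = 12 + 0.4·(M − 12·p_x − 8·p_y)/p_x, and y* = 8 + 0.6·(…)/p_y.
Discretionary income = 130 − 12·5 − 8·8.4 = 2.8; x* = 12 + 0.4·2.8/5 = 12.224; y* = 8 + 0.6·2.8/8.4 = 8.2.

x* = 12.224, y* = 8.2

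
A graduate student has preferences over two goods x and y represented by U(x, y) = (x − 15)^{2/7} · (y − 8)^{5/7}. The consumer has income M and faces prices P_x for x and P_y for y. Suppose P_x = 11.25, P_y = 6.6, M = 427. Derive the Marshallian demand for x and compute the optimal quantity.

This is Cobb-Douglas in (x−15, y−8): tangency gives 2/7·P_y·(y−8) = 5/7·P_x·(x−15).
Substituting into the budget: x* = 15 + 2/7·(M − 15·P_x − 8·P_y)/P_x, and y* = 8 + 5/7·(…)/P_y.
Discretionary income = 427 − 15·11.25 − 8·6.6 = 205.45; x* = 15 + 2/7·205.45/11.25 = 20.2178.

x* = 20.2178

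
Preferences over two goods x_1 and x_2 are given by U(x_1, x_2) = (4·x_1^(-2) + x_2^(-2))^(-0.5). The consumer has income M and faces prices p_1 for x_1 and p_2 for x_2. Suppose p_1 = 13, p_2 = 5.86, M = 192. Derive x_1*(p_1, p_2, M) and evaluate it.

Numerically x_2/x_1 = 0.821603, so x_1* = 192/(13 + 5.86·0.821603) = 10.7777.

x_1* = 10.7777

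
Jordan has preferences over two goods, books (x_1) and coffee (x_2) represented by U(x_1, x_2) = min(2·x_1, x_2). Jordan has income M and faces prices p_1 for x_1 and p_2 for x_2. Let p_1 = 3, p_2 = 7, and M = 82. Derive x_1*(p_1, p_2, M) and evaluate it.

With perfect complements, no substitution: consume in ratio x_1:x_2 = 1:2.
Budget: p_1·x_1 + p_2·2·x_1 = M, so (p_1 + 2·p_2)·x_1 = M.
Demand: x_1*(p_1,p_2,M) = M/(p_1 + 2·p_2), x_2* = 2·M/(p_1 + 2·p_2).
Here 3 + 2·7 = 17, giving x_1* = 4.8235.

x_1* = 4.8235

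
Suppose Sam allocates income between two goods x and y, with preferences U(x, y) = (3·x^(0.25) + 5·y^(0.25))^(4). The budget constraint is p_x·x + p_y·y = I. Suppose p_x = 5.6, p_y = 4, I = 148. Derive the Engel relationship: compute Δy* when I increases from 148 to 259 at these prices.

MRS = MU_x/MU_y = (3/5)·(y/x)^(0.75). Set equal to p_x/p_y.
Hence y/x = ((5/3)·p_x/p_y)^(1/(0.75)), i.e. raised to the 4/3 power.
With the ratio pinned down, the budget gives x* = I/(p_x + p_y·(y/x)) and y* = (y/x)·x*.
Numerically y/x = 3.094822, so x* = 148/(5.6 + 4·3.094822) = 8.2317 and y* = 3.094822·8.2317 = 25.4756.
At I' = 259: y* = 44.5824. Change: 44.5824 − 25.4756 = 19.1067.

Δy* = 19.1067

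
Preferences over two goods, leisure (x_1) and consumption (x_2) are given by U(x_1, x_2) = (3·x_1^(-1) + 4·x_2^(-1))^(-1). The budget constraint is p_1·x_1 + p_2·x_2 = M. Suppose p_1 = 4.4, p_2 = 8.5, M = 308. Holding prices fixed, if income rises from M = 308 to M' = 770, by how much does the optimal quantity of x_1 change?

Δx_1* = 40.3084

MRS = MU_x_1/MU_x_2 = (3/4)·(x_2/x_1)^(2). Set equal to p_1/p_2.
Solve for the ratio: x_2/x_1 = [(4/3)·p_1/p_2]^(0.5).
With the ratio pinned down, the budget gives x_1* = M/(p_1 + p_2·(x_2/x_1)) and x_2* = (x_2/x_1)·x_1*.
Numerically x_2/x_1 = 0.83078, so x_1* = 308/(4.4 + 8.5·0.83078) = 26.8723.
At M' = 770: x_1* = 67.1807. Change: 67.1807 − 26.8723 = 40.3084.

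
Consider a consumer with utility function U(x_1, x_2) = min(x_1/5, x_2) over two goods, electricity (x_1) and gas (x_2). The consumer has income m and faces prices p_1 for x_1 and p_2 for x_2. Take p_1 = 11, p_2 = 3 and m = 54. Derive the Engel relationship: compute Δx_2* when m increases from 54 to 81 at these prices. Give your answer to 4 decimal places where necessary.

Δx_2* = 0.4655

Leontief preferences: the optimum is at the kink where x_1/5 = x_2/1, i.e. x_2 = (1/5)·x_1.
Budget: p_1·x_1 + p_2·(1/5)·x_1 = m, so (5·p_1 + p_2)·x_1 = 5·m.
Demand: x_1*(p_1,p_2,m) = 5·m/(5·p_1 + p_2), x_2* = m/(5·p_1 + p_2).
Here 5·11 + 3 = 58, giving x_2* = 0.931.
At m' = 81: x_2* = 1.3966. Change: 1.3966 − 0.931 = 0.4655.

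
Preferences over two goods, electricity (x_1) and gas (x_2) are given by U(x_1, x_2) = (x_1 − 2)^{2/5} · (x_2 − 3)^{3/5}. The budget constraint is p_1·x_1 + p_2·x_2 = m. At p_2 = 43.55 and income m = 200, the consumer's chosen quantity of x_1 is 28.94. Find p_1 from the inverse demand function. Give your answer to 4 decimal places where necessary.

This is Cobb-Douglas in (x_1−2, x_2−3): tangency gives 0.4·p_2·(x_2−3) = 0.6·p_1·(x_1−2).
After buying the subsistence bundle (2, 3), a share 0.4 of the remaining income goes to x_1: x_1* = 2 + 0.4·(m − 2p_1 − 3p_2)/p_1.
Set x_1* = 28.94 in the demand function and solve for p_1: p_1 = 1.

p_1 = 1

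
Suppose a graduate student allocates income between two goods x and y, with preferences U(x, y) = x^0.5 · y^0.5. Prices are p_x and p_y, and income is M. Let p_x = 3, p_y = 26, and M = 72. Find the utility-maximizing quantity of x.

x* = 12

MU_x/MU_y = (0.5·y)/(0.5·x); tangency sets this equal to p_x/p_y.
So 0.5·p_y·y = 0.5·p_x·x; combined with the budget, a share 0.5 of income goes to x.
Demand: x*(p_x,p_y,M) = 0.5·M/p_x and y* = 0.5·M/p_y.
At p_x=3, p_y=26, M=72: x* = 0.5·72/3 = 12.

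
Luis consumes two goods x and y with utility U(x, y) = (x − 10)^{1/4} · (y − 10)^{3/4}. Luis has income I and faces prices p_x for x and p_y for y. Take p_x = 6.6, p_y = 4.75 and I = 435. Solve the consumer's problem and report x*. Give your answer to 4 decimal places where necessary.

x* = 22.178

Discretionary income = 435 − 10·6.6 − 10·4.75 = 321.5; x* = 10 + 0.25·321.5/6.6 = 22.178.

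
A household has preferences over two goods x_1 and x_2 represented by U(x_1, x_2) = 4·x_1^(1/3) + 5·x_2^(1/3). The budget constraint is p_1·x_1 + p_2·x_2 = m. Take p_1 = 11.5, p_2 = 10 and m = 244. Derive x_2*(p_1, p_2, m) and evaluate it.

MRS = MU_x_1/MU_x_2 = (4/5)·(x_2/x_1)^(2/3). Set equal to p_1/p_2.
Hence x_2/x_1 = ((5/4)·p_1/p_2)^(1/(2/3)), i.e. raised to the 1.5 power.
Substitute x_2 = (x_2/x_1)·x_1 into the budget: x_1* = m/(p_1 + p_2·(x_2/x_1)).
Numerically x_2/x_1 = 1.723502, so x_1* = 244/(11.5 + 10·1.723502) = 8.4914 and x_2* = 1.723502·8.4914 = 14.6349.

x_2* = 14.6349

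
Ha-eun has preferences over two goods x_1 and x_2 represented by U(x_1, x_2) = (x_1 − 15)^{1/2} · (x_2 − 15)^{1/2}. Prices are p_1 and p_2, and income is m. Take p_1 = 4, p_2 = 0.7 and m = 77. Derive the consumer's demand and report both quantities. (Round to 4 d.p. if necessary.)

x_1* = 15.8125, x_2* = 19.6429

This is Cobb-Douglas in (x_1−15, x_2−15): tangency gives 0.5·p_2·(x_2−15) = 0.5·p_1·(x_1−15).
Substituting into the budget: x_1* = 15 + 0.5·(m − 15·p_1 − 15·p_2)/p_1, and x_2* = 15 + 0.5·(…)/p_2.
Discretionary income = 77 − 15·4 − 15·0.7 = 6.5; x_1* = 15 + 0.5·6.5/4 = 15.8125; x_2* = 15 + 0.5·6.5/0.7 = 19.6429.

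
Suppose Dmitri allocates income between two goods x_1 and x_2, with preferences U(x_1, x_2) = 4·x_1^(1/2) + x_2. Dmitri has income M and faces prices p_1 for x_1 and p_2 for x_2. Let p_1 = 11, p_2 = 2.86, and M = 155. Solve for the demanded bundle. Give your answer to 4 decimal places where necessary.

x_1* = 0.2704, x_2* = 53.1558

Utility is quasi-linear in x_2; the FOC for x_1 is 2/√x_1 = p_1/p_2.
Thus x_1* = (2·p_2/p_1)² — independent of M — with the rest of income spent on x_2.
Plugging in: x_1* = (2·2.86/11)² = 0.2704, x_2* = 53.1558.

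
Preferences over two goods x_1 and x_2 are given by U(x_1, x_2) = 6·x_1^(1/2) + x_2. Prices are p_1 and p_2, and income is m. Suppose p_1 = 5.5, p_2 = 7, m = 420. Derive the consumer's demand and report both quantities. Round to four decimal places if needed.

x_1* = 14.5785, x_2* = 48.5455

Solve: √x_1 = 3·p_2/p_1, so x_1*(p_1,p_2) = (3·p_2/p_1)², and x_2* = (m − p_1·x_1*)/p_2.
Plugging in: x_1* = (3·7/5.5)² = 14.5785, x_2* = 48.5455.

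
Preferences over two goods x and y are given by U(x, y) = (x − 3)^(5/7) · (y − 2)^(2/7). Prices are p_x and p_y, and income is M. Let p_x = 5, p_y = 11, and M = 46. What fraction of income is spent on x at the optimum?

share on x = 0.4658

Let x' = x−3, y' = y−2. MRS = (5/2)·y'/x' = p_x/p_y.
After buying the subsistence bundle (3, 2), a share 5/7 of the remaining income goes to x: x* = 3 + 5/7·(M − 3p_x − 2p_y)/p_x.
Discretionary income = 46 − 3·5 − 2·11 = 9; x* = 3 + 5/7·9/5 = 4.2857; y* = 2 + 2/7·9/11 = 2.2338.
Expenditure on x: 5·4.2857 = 21.4286; share = 0.4658.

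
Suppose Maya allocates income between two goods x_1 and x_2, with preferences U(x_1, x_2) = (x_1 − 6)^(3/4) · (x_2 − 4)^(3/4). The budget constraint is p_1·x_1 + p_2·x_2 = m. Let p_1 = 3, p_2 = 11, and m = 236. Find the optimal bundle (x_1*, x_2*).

After buying the subsistence bundle (6, 4), a share 0.5 of the remaining income goes to x_1: x_1* = 6 + 0.5·(m − 6p_1 − 4p_2)/p_1.
Discretionary income = 236 − 6·3 − 4·11 = 174; x_1* = 6 + 0.5·174/3 = 35; x_2* = 4 + 0.5·174/11 = 11.9091.

x_1* = 35, x_2* = 11.9091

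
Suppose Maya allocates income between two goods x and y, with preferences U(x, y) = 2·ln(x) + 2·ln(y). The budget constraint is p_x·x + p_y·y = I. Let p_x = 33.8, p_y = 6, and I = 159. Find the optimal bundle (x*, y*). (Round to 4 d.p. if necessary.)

x* = 2.3521, y* = 13.25

Tangency: MRS = y/x = p_x/p_y.
So 2·p_y·y = 2·p_x·x; combined with the budget, a share 0.5 of income goes to x.
Demand: x*(p_x,p_y,I) = 0.5·I/p_x and y* = 0.5·I/p_y.
At p_x=33.8, p_y=6, I=159: x* = 0.5·159/33.8 = 2.3521, y* = 13.25.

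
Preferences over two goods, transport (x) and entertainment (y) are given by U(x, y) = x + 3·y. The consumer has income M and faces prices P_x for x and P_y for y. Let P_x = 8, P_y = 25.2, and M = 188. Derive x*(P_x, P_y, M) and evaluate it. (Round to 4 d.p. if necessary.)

x gives more utility per dollar, so spend all income on x: x* = M/P_x, y* = 0.
Numerically: x* = 23.5, y* = 0.

x* = 23.5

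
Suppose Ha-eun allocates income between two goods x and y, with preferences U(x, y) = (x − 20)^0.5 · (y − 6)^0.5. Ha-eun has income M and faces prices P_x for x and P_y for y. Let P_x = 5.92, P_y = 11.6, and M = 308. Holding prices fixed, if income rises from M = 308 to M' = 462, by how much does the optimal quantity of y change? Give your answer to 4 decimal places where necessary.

MRS = (y−6)/(x−20). Tangency with P_x/P_y gives y−6 = (P_x/P_y)·(x−20).
Substituting into the budget: x* = 20 + 0.5·(M − 20·P_x − 6·P_y)/P_x, and y* = 6 + 0.5·(…)/P_y.
Discretionary income = 308 − 20·5.92 − 6·11.6 = 120; y* = 6 + 0.5·120/11.6 = 11.1724.
At M' = 462: y* = 17.8103. Change: 17.8103 − 11.1724 = 6.6379.

Δy* = 6.6379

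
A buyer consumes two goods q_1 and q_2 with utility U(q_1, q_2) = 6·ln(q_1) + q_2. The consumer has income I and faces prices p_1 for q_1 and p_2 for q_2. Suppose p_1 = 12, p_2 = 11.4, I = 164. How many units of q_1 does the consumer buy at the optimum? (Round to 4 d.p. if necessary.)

q_1* = 5.7

Set MRS = p_1/p_2: (6/q_1)/1 = p_1/p_2.
So q_1*(p_1,p_2) = 6·p_2/p_1, independent of income; and q_2* = (I − 6·p_2)/p_2.
At the given prices: q_1* = 6·11.4/12 = 5.7.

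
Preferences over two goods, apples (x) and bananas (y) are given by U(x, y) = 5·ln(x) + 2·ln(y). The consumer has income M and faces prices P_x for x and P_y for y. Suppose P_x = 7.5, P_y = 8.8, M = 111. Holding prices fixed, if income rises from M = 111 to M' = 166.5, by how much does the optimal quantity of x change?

Demand: x*(P_x,P_y,M) = 5/7·M/P_x and y* = 2/7·M/P_y.
At P_x=7.5, P_y=8.8, M=111: x* = 5/7·111/7.5 = 10.5714.
At M' = 166.5: x* = 15.8571. Change: 15.8571 − 10.5714 = 5.2857.

Δx* = 5.2857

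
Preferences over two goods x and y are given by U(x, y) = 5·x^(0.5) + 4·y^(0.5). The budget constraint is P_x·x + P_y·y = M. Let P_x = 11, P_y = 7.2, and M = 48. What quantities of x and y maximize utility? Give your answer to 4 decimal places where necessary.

MRS = MU_x/MU_y = (5/4)·(y/x)^(0.5). Set equal to P_x/P_y.
Solve for the ratio: y/x = [(4/5)·P_x/P_y]^(2).
Substitute y = (y/x)·x into the budget: x* = M/(P_x + P_y·(y/x)).
Numerically y/x = 1.493827, so x* = 48/(11 + 7.2·1.493827) = 2.2063 and y* = 1.493827·2.2063 = 3.2959.

x* = 2.2063, y* = 3.2959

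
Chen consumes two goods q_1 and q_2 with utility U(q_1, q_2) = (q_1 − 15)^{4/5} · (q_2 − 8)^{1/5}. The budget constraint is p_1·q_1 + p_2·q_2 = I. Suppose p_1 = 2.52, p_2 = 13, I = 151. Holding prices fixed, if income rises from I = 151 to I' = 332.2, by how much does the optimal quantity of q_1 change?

Δq_1* = 57.5238

MRS = 4·(q_2−8)/(q_1−15). Tangency with p_1/p_2 gives q_2−8 = (1/4)·(p_1/p_2)·(q_1−15).
After buying the subsistence bundle (15, 8), a share 0.8 of the remaining income goes to q_1: q_1* = 15 + 0.8·(I − 15p_1 − 8p_2)/p_1.
Discretionary income = 151 − 15·2.52 − 8·13 = 9.2; q_1* = 15 + 0.8·9.2/2.52 = 17.9206.
At I' = 332.2: q_1* = 75.4444. Change: 75.4444 − 17.9206 = 57.5238.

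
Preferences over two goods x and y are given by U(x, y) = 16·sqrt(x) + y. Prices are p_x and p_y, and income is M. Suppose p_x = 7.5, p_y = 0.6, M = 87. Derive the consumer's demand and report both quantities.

Utility is quasi-linear in y; the FOC for x is 8/√x = p_x/p_y.
Solve: √x = 8·p_y/p_x, so x*(p_x,p_y) = (8·p_y/p_x)², and y* = (M − p_x·x*)/p_y.
Plugging in: x* = (8·0.6/7.5)² = 0.4096, y* = 139.88.

x* = 0.4096, y* = 139.88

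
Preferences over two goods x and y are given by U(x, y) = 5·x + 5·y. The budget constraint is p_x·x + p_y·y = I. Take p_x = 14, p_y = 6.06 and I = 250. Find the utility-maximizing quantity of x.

x* = 0

Linear utility — the consumer picks whichever good has higher MU/price: 5/14 = 0.3571 vs 5/6.06 = 0.8251.
y gives more utility per dollar, so spend all income on y: y* = I/p_y, x* = 0.
Numerically: x* = 0, y* = 41.2541.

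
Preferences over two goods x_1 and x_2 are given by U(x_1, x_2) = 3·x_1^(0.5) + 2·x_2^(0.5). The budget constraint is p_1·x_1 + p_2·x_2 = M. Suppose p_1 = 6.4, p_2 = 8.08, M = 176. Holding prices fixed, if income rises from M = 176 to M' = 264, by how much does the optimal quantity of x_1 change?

Δx_1* = 10.1699

With the ratio pinned down, the budget gives x_1* = M/(p_1 + p_2·(x_2/x_1)) and x_2* = (x_2/x_1)·x_1*.
Numerically x_2/x_1 = 0.27884, so x_1* = 176/(6.4 + 8.08·0.27884) = 20.3397.
At M' = 264: x_1* = 30.5096. Change: 30.5096 − 20.3397 = 10.1699.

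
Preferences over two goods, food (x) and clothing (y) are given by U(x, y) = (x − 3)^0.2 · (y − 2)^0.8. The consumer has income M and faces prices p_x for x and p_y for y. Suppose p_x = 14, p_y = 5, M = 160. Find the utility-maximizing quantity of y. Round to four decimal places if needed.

Let x' = x−3, y' = y−2. MRS = (1/4)·y'/x' = p_x/p_y.
Substituting into the budget: x* = 3 + 0.2·(M − 3·p_x − 2·p_y)/p_x, and y* = 2 + 0.8·(…)/p_y.
Discretionary income = 160 − 3·14 − 2·5 = 108; y* = 2 + 0.8·108/5 = 19.28.

y* = 19.28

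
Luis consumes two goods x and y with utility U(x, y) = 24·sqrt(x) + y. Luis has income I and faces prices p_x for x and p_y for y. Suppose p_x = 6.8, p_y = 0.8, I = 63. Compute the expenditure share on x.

Utility is quasi-linear in y; the FOC for x is 12/√x = p_x/p_y.
Solve: √x = 12·p_y/p_x, so x*(p_x,p_y) = (12·p_y/p_x)², and y* = (I − p_x·x*)/p_y.
Plugging in: x* = (12·0.8/6.8)² = 1.9931, y* = 61.8088.
Expenditure on x: 6.8·1.9931 = 13.5529; share = 0.2151.

share on x = 0.2151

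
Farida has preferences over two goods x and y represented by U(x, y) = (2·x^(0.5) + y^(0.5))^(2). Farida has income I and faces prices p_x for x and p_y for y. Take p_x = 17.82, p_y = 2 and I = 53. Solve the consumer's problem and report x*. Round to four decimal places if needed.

Numerically y/x = 19.847025, so x* = 53/(17.82 + 2·19.847025) = 0.9215.

x* = 0.9215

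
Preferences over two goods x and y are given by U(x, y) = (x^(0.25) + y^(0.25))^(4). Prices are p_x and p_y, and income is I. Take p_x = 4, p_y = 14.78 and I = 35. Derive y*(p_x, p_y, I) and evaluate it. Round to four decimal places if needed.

MU_x ∝ x^(-0.75), MU_y ∝ y^(-0.75), so MRS = (y/x)^(0.75) = p_x/p_y.
Solve for the ratio: y/x = [p_x/p_y]^(4/3).
With the ratio pinned down, the budget gives x* = I/(p_x + p_y·(y/x)) and y* = (y/x)·x*.
Numerically y/x = 0.175058, so x* = 35/(4 + 14.78·0.175058) = 5.3132 and y* = 0.175058·5.3132 = 0.9301.

y* = 0.9301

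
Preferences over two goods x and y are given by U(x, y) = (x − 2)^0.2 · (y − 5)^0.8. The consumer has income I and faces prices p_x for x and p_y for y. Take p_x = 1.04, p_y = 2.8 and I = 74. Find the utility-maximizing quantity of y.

This is Cobb-Douglas in (x−2, y−5): tangency gives 0.2·p_y·(y−5) = 0.8·p_x·(x−2).
Substituting into the budget: x* = 2 + 0.2·(I − 2·p_x − 5·p_y)/p_x, and y* = 5 + 0.8·(…)/p_y.
Discretionary income = 74 − 2·1.04 − 5·2.8 = 57.92; y* = 5 + 0.8·57.92/2.8 = 21.5486.

y* = 21.5486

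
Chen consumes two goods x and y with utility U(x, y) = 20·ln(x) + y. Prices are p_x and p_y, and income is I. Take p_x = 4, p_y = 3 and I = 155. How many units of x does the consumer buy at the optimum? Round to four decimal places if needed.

So x*(p_x,p_y) = 20·p_y/p_x, independent of income; and y* = (I − 20·p_y)/p_y.
At the given prices: x* = 20·3/4 = 15.

x* = 15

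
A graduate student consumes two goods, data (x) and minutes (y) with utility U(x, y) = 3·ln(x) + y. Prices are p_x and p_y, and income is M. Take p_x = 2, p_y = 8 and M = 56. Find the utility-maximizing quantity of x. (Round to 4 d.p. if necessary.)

x* = 12

At the given prices: x* = 3·8/2 = 12.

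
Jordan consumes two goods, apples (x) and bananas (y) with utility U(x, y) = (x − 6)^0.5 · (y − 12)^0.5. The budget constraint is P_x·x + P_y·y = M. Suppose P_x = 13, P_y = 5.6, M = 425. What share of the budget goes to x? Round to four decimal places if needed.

share on x = 0.5127

Let x' = x−6, y' = y−12. MRS = y'/x' = P_x/P_y.
After buying the subsistence bundle (6, 12), a share 0.5 of the remaining income goes to x: x* = 6 + 0.5·(M − 6P_x − 12P_y)/P_x.
Discretionary income = 425 − 6·13 − 12·5.6 = 279.8; x* = 6 + 0.5·279.8/13 = 16.7615; y* = 12 + 0.5·279.8/5.6 = 36.9821.
Expenditure on x: 13·16.7615 = 217.9; share = 0.5127.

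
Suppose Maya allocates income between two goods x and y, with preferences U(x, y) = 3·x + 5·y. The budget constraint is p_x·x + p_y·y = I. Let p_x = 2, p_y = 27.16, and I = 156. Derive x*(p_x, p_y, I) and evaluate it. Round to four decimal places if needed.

x* = 78

Linear utility — the consumer picks whichever good has higher MU/price: 3/2 = 1.5 vs 5/27.16 = 0.1841.
x gives more utility per dollar, so spend all income on x: x* = I/p_x, y* = 0.
Numerically: x* = 78, y* = 0.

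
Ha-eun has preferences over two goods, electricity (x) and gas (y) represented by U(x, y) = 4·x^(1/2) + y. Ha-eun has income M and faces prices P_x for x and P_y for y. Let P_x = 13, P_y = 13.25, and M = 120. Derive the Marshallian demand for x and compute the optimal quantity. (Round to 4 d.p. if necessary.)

x* = 4.1553

MU_x = 2/√x, MU_y = 1. Tangency: 2/√x = P_x/P_y.
Solve: √x = 2·P_y/P_x, so x*(P_x,P_y) = (2·P_y/P_x)², and y* = (M − P_x·x*)/P_y.
Plugging in: x* = (2·13.25/13)² = 4.1553.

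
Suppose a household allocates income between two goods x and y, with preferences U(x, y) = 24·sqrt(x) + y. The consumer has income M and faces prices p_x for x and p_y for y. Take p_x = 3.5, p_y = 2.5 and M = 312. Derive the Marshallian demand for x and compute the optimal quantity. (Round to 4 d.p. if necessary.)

x* = 73.4694

MU_x = 12/√x, MU_y = 1. Tangency: 12/√x = p_x/p_y.
Thus x* = (12·p_y/p_x)² — independent of M — with the rest of income spent on y.
Plugging in: x* = (12·2.5/3.5)² = 73.4694.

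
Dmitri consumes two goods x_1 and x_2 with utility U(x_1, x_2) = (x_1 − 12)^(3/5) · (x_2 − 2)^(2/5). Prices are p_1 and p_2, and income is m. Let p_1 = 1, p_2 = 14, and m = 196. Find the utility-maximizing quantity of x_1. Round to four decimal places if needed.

Discretionary income = 196 − 12·1 − 2·14 = 156; x_1* = 12 + 0.6·156/1 = 105.6.

x_1* = 105.6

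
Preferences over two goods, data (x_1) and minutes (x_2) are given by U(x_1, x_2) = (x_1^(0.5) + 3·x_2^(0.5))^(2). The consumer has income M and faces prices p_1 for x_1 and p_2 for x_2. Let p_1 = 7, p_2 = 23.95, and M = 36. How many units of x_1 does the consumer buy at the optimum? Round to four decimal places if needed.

x_1* = 1.4166

From the CES first-order condition, (1/3)·(x_2/x_1)^(0.5) = p_1/p_2.
Hence x_2/x_1 = (3·p_1/p_2)^(1/(0.5)), i.e. raised to the 2 power.
Substitute x_2 = (x_2/x_1)·x_1 into the budget: x_1* = M/(p_1 + p_2·(x_2/x_1)).
Numerically x_2/x_1 = 0.768825, so x_1* = 36/(7 + 23.95·0.768825) = 1.4166.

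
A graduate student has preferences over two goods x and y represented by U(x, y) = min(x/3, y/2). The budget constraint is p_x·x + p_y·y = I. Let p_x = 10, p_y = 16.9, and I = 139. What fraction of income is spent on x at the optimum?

Here 3·10 + 2·16.9 = 63.8, giving x* = 6.5361 and y* = 4.3574.
Expenditure on x: 10·6.5361 = 65.3605; share = 0.4702.

share on x = 0.4702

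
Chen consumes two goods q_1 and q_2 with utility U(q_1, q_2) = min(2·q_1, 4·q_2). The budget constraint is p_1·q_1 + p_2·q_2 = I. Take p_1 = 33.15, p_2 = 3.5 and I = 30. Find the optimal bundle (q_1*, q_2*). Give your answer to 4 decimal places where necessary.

q_1* = 0.8596, q_2* = 0.4298

With perfect complements, no substitution: consume in ratio q_1:q_2 = 4:2.
Budget: p_1·q_1 + p_2·(1/2)·q_1 = I, so (4·p_1 + 2·p_2)·q_1 = 4·I.
Demand: q_1*(p_1,p_2,I) = 4·I/(4·p_1 + 2·p_2), q_2* = 2·I/(4·p_1 + 2·p_2).
Here 4·33.15 + 2·3.5 = 139.6, giving q_1* = 0.8596 and q_2* = 0.4298.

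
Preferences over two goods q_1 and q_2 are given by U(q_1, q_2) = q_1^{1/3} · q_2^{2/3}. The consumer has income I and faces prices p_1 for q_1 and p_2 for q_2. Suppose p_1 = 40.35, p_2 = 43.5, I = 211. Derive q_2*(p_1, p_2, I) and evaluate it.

MU_q_1/MU_q_2 = (1/3·q_2)/(2/3·q_1); tangency sets this equal to p_1/p_2.
Rearranging, p_2·q_2 = 2·p_1·q_1. Substituting into the budget gives p_1·q_1·(1 + 2) = I.
Demand: q_1*(p_1,p_2,I) = 1/3·I/p_1 and q_2* = 2/3·I/p_2.
At p_1=40.35, p_2=43.5, I=211: q_2* = 2/3·211/43.5 = 3.2337.

q_2* = 3.2337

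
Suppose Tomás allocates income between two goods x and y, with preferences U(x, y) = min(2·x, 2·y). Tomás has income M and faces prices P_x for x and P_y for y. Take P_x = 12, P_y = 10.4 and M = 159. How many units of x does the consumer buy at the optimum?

x* = 7.0982

Leontief preferences: the optimum is at the kink where x/2 = y/2, i.e. y = x.
Budget: P_x·x + P_y·x = M, so (2·P_x + 2·P_y)·x = 2·M.
Demand: x*(P_x,P_y,M) = 2·M/(2·P_x + 2·P_y), y* = 2·M/(2·P_x + 2·P_y).
Here 2·12 + 2·10.4 = 44.8, giving x* = 7.0982.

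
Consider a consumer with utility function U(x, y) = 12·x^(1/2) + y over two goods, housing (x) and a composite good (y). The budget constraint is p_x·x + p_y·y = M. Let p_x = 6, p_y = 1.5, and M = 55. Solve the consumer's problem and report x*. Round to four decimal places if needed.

x* = 2.25

Set MRS = p_x/p_y: 6·x^(−1/2) = p_x/p_y.
Thus x* = (6·p_y/p_x)² — independent of M — with the rest of income spent on y.
Plugging in: x* = (6·1.5/6)² = 2.25.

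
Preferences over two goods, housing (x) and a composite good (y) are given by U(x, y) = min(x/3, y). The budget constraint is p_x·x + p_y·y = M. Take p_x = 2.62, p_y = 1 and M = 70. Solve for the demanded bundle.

x* = 23.702, y* = 7.9007

Leontief preferences: the optimum is at the kink where x/3 = y/1, i.e. y = (1/3)·x.
Budget: p_x·x + p_y·(1/3)·x = M, so (3·p_x + p_y)·x = 3·M.
Demand: x*(p_x,p_y,M) = 3·M/(3·p_x + p_y), y* = M/(3·p_x + p_y).
Here 3·2.62 + 1 = 8.86, giving x* = 23.702 and y* = 7.9007.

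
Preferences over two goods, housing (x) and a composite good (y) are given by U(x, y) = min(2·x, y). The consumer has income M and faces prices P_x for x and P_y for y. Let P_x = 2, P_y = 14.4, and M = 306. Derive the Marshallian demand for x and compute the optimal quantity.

x* = 9.9351

With perfect complements, no substitution: consume in ratio x:y = 1:2.
Budget: P_x·x + P_y·2·x = M, so (P_x + 2·P_y)·x = M.
Demand: x*(P_x,P_y,M) = M/(P_x + 2·P_y), y* = 2·M/(P_x + 2·P_y).
Here 2 + 2·14.4 = 30.8, giving x* = 9.9351.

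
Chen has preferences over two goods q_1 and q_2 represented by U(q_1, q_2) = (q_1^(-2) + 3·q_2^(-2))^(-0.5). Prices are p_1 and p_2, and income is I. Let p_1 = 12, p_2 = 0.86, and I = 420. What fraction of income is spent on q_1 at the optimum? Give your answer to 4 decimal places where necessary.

share on q_1 = 0.8007

Substitute q_2 = (q_2/q_1)·q_1 into the budget: q_1* = I/(p_1 + p_2·(q_2/q_1)).
Numerically q_2/q_1 = 3.472173, so q_1* = 420/(12 + 0.86·3.472173) = 28.026 and q_2* = 3.472173·28.026 = 97.3112.
Expenditure on q_1: 12·28.026 = 336.3124; share = 0.8007.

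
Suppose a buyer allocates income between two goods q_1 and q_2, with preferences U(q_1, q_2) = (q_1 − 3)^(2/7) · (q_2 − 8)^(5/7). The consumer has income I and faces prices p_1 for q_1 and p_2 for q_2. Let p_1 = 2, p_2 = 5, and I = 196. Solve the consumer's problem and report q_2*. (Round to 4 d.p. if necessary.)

q_2* = 29.4286

This is Cobb-Douglas in (q_1−3, q_2−8): tangency gives 2/7·p_2·(q_2−8) = 5/7·p_1·(q_1−3).
Substituting into the budget: q_1* = 3 + 2/7·(I − 3·p_1 − 8·p_2)/p_1, and q_2* = 8 + 5/7·(…)/p_2.
Discretionary income = 196 − 3·2 − 8·5 = 150; q_2* = 8 + 5/7·150/5 = 29.4286.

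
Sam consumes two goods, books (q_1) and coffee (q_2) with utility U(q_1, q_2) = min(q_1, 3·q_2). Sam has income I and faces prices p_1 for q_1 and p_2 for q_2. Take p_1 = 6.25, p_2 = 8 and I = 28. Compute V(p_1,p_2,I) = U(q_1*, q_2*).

V = 3.1402

Leontief preferences: the optimum is at the kink where q_1/3 = q_2/1, i.e. q_2 = (1/3)·q_1.
Budget: p_1·q_1 + p_2·(1/3)·q_1 = I, so (3·p_1 + p_2)·q_1 = 3·I.
Demand: q_1*(p_1,p_2,I) = 3·I/(3·p_1 + p_2), q_2* = I/(3·p_1 + p_2).
Here 3·6.25 + 8 = 26.75, giving q_1* = 3.1402 and q_2* = 1.0467.
Utility at the optimum: U(3.1402, 1.0467) = 3.1402.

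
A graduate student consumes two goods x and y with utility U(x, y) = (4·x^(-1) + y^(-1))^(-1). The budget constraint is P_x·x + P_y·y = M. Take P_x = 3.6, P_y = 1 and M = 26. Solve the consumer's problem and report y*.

y* = 5.4226

MRS = MU_x/MU_y = 4·(y/x)^(2). Set equal to P_x/P_y.
Solve for the ratio: y/x = [(1/4)·P_x/P_y]^(0.5).
With the ratio pinned down, the budget gives x* = M/(P_x + P_y·(y/x)) and y* = (y/x)·x*.
Numerically y/x = 0.948683, so x* = 26/(3.6 + 1·0.948683) = 5.7159 and y* = 0.948683·5.7159 = 5.4226.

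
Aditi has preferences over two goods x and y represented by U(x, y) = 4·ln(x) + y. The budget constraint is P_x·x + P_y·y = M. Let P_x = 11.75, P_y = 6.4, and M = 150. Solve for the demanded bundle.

x* = 2.1787, y* = 19.4375

MU_x = 4/x, MU_y = 1. Tangency: 4/x = P_x/P_y.
So x*(P_x,P_y) = 4·P_y/P_x, independent of income; and y* = (M − 4·P_y)/P_y.
At the given prices: x* = 4·6.4/11.75 = 2.1787, and y* = 19.4375.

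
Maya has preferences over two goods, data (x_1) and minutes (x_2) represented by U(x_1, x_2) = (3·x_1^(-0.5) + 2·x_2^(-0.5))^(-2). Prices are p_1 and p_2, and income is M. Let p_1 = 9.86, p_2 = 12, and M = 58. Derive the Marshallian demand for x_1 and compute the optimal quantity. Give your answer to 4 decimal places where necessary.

From the CES first-order condition, (3/2)·(x_2/x_1)^(1.5) = p_1/p_2.
Solve for the ratio: x_2/x_1 = [(2/3)·p_1/p_2]^(2/3).
Substitute x_2 = (x_2/x_1)·x_1 into the budget: x_1* = M/(p_1 + p_2·(x_2/x_1)).
Numerically x_2/x_1 = 0.669478, so x_1* = 58/(9.86 + 12·0.669478) = 3.2414.

x_1* = 3.2414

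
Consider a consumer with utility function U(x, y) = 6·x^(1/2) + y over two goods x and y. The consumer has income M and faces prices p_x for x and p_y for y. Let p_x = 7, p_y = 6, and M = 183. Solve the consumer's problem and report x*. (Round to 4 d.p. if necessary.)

x* = 6.6122

Utility is quasi-linear in y; the FOC for x is 3/√x = p_x/p_y.
Thus x* = (3·p_y/p_x)² — independent of M — with the rest of income spent on y.
Plugging in: x* = (3·6/7)² = 6.6122.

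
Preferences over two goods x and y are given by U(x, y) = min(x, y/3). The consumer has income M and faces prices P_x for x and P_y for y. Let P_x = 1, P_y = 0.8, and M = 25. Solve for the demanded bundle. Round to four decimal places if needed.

With perfect complements, no substitution: consume in ratio x:y = 1:3.
Budget: P_x·x + P_y·3·x = M, so (P_x + 3·P_y)·x = M.
Demand: x*(P_x,P_y,M) = M/(P_x + 3·P_y), y* = 3·M/(P_x + 3·P_y).
Here 1 + 3·0.8 = 3.4, giving x* = 7.3529 and y* = 22.0588.

x* = 7.3529, y* = 22.0588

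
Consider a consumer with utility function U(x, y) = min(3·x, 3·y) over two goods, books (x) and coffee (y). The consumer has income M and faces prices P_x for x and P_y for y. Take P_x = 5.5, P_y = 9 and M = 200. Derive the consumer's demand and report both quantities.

x* = 13.7931, y* = 13.7931

Leontief preferences: the optimum is at the kink where x/3 = y/3, i.e. y = x.
Budget: P_x·x + P_y·x = M, so (3·P_x + 3·P_y)·x = 3·M.
Demand: x*(P_x,P_y,M) = 3·M/(3·P_x + 3·P_y), y* = 3·M/(3·P_x + 3·P_y).
Here 3·5.5 + 3·9 = 43.5, giving x* = 13.7931 and y* = 13.7931.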